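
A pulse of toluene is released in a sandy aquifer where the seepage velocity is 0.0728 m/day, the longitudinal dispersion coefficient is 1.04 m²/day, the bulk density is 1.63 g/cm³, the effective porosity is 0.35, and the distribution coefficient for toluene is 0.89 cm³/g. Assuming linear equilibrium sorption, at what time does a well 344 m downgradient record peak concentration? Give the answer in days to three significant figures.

23300 days

Retardation factor R = 1 + ρ_b·K_d/n = 1 + 1.63 × 0.89/0.35 = 5.145.
Sorption retards both mechanisms: v_R = v/R = 0.01415 m/day, D_R = D/R = 0.2021 m²/day.
Peak time from v_R²t² + 2D_R t − x² = 0: t = (√(D_R² + v_R²x²) − D_R)/v_R².
√(D_R² + v_R²x²) = √(0.2021² + 0.01415² × 344²) = 4.872; v_R² = 0.0002002.
t = (4.872 − 0.2021)/0.0002002 = 23300 days.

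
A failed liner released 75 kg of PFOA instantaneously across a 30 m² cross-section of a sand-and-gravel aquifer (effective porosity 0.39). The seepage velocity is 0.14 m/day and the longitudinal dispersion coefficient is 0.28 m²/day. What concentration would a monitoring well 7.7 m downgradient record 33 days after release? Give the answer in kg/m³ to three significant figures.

0.460 kg/m³

For an instantaneous plane source, C(x,t) = M/(n_e·A·√(4πDt)) · exp(−(x−vt)²/(4Dt)), with n_e·A the pore (flow) area.
Plume center vt = 0.14 × 33 = 4.62 m, so the well at 7.7 m is 3.08 m downgradient of the peak.
√(4πDt) = 10.78 m, giving peak height M/(n_e·A·√(4πDt)) = 75/(0.39 × 30 × 10.78) = 0.5946 kg/m³.
(x−vt)²/(4Dt) = (3.08)²/(4 × 0.28 × 33) = 0.2567; exp(−0.2567) = 0.7736.
C = 0.5946 × 0.7736 = 0.460 kg/m³.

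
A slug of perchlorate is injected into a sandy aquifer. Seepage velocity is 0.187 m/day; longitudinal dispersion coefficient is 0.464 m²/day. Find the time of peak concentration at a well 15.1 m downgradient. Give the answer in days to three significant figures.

68.6 days

For the 1D instantaneous-source solution, setting ∂C/∂t = 0 at fixed x gives v²t² + 2Dt − x² = 0, so t = (√(D² + v²x²) − D)/v².
√(D² + v²x²) = √(0.464² + 0.187² × 15.1²) = 2.862; v² = 0.034969.
t = (2.862 − 0.464)/0.034969 = 68.6 days (vs. the pure-advection estimate x/v = 80.7 d).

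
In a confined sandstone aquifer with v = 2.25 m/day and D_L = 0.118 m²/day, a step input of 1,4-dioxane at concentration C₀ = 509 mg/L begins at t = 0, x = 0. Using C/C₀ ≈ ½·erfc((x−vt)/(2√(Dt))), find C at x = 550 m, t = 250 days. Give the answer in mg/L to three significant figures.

For a continuous step input, C/C₀ ≈ ½·erfc((x−vt)/(2√(Dt))).
vt = 2.25 × 250 = 562.5 m and 2√(Dt) = 2√(0.118 × 250) = 10.86 m.
Argument (x−vt)/(2√(Dt)) = (550 − 562.5)/10.86 = -1.151; ½·erfc(-1.151) = 0.9482.
C = 509 × 0.9482 = 483 mg/L.

483 mg/L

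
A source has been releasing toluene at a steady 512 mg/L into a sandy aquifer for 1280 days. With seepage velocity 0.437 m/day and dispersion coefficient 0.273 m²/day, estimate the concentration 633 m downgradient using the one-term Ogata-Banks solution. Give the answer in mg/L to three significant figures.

1.37 mg/L

For a continuous step input, C/C₀ ≈ ½·erfc((x−vt)/(2√(Dt))).
vt = 0.437 × 1280 = 559.36 m and 2√(Dt) = 2√(0.273 × 1280) = 37.39 m.
Argument (x−vt)/(2√(Dt)) = (633 − 559.36)/37.39 = 1.970; ½·erfc(1.970) = 0.002668.
C = 512 × 0.002668 = 1.37 mg/L.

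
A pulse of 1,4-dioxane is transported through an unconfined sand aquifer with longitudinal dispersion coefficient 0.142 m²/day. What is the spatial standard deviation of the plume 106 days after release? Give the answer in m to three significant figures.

5.49 m

Dispersive spreading gives a Gaussian with σ² = 2Dt; advection only shifts the center.
σ = √(2 × 0.142 × 106) = 5.49 m.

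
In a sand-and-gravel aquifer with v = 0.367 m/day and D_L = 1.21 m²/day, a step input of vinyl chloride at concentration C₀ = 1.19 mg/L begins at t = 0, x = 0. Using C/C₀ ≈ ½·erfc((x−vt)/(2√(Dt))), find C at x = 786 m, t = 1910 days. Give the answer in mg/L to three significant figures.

0.126 mg/L

For a continuous step input, C/C₀ ≈ ½·erfc((x−vt)/(2√(Dt))).
vt = 0.367 × 1910 = 700.97 m and 2√(Dt) = 2√(1.21 × 1910) = 96.15 m.
Argument (x−vt)/(2√(Dt)) = (786 − 700.97)/96.15 = 0.8843; ½·erfc(0.8843) = 0.1055.
C = 1.19 × 0.1055 = 0.126 mg/L.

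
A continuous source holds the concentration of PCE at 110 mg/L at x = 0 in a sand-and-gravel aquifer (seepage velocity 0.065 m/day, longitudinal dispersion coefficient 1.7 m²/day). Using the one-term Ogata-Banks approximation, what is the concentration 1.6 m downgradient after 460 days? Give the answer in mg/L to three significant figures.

For a continuous step input, C/C₀ ≈ ½·erfc((x−vt)/(2√(Dt))).
vt = 0.065 × 460 = 29.9 m and 2√(Dt) = 2√(1.7 × 460) = 55.93 m.
Argument (x−vt)/(2√(Dt)) = (1.6 − 29.9)/55.93 = -0.5060; ½·erfc(-0.5060) = 0.7629.
C = 110 × 0.7629 = 83.9 mg/L.

83.9 mg/L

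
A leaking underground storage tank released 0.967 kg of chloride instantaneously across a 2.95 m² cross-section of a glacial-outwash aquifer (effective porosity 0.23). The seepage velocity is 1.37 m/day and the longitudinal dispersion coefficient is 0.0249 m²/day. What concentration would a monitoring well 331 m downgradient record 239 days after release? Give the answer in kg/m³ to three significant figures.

0.0965 kg/m³

For an instantaneous plane source, C(x,t) = M/(n_e·A·√(4πDt)) · exp(−(x−vt)²/(4Dt)), with n_e·A the pore (flow) area.
Plume center vt = 1.37 × 239 = 327.43 m, so the well at 331 m is 3.57 m downgradient of the peak.
√(4πDt) = 8.648 m, giving peak height M/(n_e·A·√(4πDt)) = 0.967/(0.23 × 2.95 × 8.648) = 0.1648 kg/m³.
(x−vt)²/(4Dt) = (3.57)²/(4 × 0.0249 × 239) = 0.5354; exp(−0.5354) = 0.5854.
C = 0.1648 × 0.5854 = 0.0965 kg/m³.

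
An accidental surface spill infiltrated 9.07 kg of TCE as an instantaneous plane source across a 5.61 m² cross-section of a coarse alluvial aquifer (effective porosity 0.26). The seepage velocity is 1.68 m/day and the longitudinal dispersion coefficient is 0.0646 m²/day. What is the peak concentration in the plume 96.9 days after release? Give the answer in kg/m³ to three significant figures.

0.701 kg/m³

The peak of an instantaneous 1D plume sits at x = vt; there the Gaussian factor is 1 and C_max = M/(n_e·A·√(4πDt)), where n_e·A is the pore area the mass is dissolved in.
√(4πDt) = √(4π × 0.0646 × 96.9) = 8.869 m, so C_max = 9.07/(0.26 × 5.61 × 8.869) = 0.701 kg/m³.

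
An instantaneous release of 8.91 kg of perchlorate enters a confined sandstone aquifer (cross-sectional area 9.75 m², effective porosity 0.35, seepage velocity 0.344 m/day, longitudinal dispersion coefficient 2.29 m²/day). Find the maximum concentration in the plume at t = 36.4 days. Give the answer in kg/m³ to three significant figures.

0.0807 kg/m³

The peak of an instantaneous 1D plume sits at x = vt; there the Gaussian factor is 1 and C_max = M/(n_e·A·√(4πDt)), where n_e·A is the pore area the mass is dissolved in.
√(4πDt) = √(4π × 2.29 × 36.4) = 32.36 m, so C_max = 8.91/(0.35 × 9.75 × 32.36) = 0.0807 kg/m³.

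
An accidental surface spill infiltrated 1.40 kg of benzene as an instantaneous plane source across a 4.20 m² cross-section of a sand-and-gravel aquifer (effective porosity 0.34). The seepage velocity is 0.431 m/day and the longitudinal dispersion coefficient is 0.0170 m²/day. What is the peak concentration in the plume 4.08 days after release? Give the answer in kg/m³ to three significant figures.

1.05 kg/m³

The peak of an instantaneous 1D plume sits at x = vt; there the Gaussian factor is 1 and C_max = M/(n_e·A·√(4πDt)), where n_e·A is the pore area the mass is dissolved in.
√(4πDt) = √(4π × 0.0170 × 4.08) = 0.9336 m, so C_max = 1.40/(0.34 × 4.20 × 0.9336) = 1.05 kg/m³.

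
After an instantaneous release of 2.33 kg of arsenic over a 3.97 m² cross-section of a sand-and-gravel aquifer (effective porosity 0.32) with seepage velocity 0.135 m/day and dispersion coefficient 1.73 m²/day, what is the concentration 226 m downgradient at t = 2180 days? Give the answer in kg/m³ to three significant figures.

For an instantaneous plane source, C(x,t) = M/(n_e·A·√(4πDt)) · exp(−(x−vt)²/(4Dt)), with n_e·A the pore (flow) area.
Plume center vt = 0.135 × 2180 = 294.3 m, so the well at 226 m is 68.3 m upgradient of the peak.
√(4πDt) = 217.7 m, giving peak height M/(n_e·A·√(4πDt)) = 2.33/(0.32 × 3.97 × 217.7) = 0.008425 kg/m³.
(x−vt)²/(4Dt) = (-68.3)²/(4 × 1.73 × 2180) = 0.3092; exp(−0.3092) = 0.7340.
C = 0.008425 × 0.7340 = 0.00618 kg/m³.

0.00618 kg/m³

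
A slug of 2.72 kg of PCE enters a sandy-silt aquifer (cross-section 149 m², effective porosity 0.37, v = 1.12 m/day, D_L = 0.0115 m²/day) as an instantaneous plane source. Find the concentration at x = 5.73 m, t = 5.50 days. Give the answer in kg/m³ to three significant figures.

0.0266 kg/m³

For an instantaneous plane source, C(x,t) = M/(n_e·A·√(4πDt)) · exp(−(x−vt)²/(4Dt)), with n_e·A the pore (flow) area.
Plume center vt = 1.12 × 5.50 = 6.16 m, so the well at 5.73 m is 0.43 m upgradient of the peak.
√(4πDt) = 0.8915 m, giving peak height M/(n_e·A·√(4πDt)) = 2.72/(0.37 × 149 × 0.8915) = 0.05534 kg/m³.
(x−vt)²/(4Dt) = (-0.43)²/(4 × 0.0115 × 5.50) = 0.7308; exp(−0.7308) = 0.4815.
C = 0.05534 × 0.4815 = 0.0266 kg/m³.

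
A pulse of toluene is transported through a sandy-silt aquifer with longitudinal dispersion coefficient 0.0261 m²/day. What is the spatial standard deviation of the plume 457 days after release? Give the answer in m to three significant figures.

Dispersive spreading gives a Gaussian with σ² = 2Dt; advection only shifts the center.
σ = √(2 × 0.0261 × 457) = 4.88 m.

4.88 m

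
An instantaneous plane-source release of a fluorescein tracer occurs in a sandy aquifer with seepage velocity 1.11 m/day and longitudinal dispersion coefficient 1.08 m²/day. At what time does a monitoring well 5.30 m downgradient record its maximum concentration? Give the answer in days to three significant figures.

3.98 days

For the 1D instantaneous-source solution, setting ∂C/∂t = 0 at fixed x gives v²t² + 2Dt − x² = 0, so t = (√(D² + v²x²) − D)/v².
√(D² + v²x²) = √(1.08² + 1.11² × 5.30²) = 5.981; v² = 1.2321.
t = (5.981 − 1.08)/1.2321 = 3.98 days (vs. the pure-advection estimate x/v = 4.77 d).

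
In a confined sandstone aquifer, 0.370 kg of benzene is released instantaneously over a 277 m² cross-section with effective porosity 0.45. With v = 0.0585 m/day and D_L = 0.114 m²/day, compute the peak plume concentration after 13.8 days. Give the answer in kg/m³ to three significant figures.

The peak of an instantaneous 1D plume sits at x = vt; there the Gaussian factor is 1 and C_max = M/(n_e·A·√(4πDt)), where n_e·A is the pore area the mass is dissolved in.
√(4πDt) = √(4π × 0.114 × 13.8) = 4.446 m, so C_max = 0.370/(0.45 × 277 × 4.446) = 0.000668 kg/m³.

0.000668 kg/m³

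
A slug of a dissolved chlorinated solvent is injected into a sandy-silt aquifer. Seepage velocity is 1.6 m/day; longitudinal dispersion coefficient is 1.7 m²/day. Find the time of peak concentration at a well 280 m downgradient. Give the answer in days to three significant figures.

174 days

For the 1D instantaneous-source solution, setting ∂C/∂t = 0 at fixed x gives v²t² + 2Dt − x² = 0, so t = (√(D² + v²x²) − D)/v².
√(D² + v²x²) = √(1.7² + 1.6² × 280²) = 448.0; v² = 2.56.
t = (448.0 − 1.7)/2.56 = 174 days (vs. the pure-advection estimate x/v = 175 d).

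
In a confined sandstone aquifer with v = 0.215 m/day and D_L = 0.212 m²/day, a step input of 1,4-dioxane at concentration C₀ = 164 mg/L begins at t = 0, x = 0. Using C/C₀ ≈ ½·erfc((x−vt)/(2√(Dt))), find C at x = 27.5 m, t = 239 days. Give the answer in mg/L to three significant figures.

For a continuous step input, C/C₀ ≈ ½·erfc((x−vt)/(2√(Dt))).
vt = 0.215 × 239 = 51.385 m and 2√(Dt) = 2√(0.212 × 239) = 14.24 m.
Argument (x−vt)/(2√(Dt)) = (27.5 − 51.385)/14.24 = -1.677; ½·erfc(-1.677) = 0.9911.
C = 164 × 0.9911 = 163 mg/L.

163 mg/L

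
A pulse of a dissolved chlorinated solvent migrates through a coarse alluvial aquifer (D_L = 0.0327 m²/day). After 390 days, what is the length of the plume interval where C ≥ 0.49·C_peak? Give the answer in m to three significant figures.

12.1 m

The plume is Gaussian with σ = √(2Dt) = √(2 × 0.0327 × 390) = 5.050 m.
C/C_peak = exp(−Δx²/(2σ²)) = 0.49 ⇒ Δx = σ·√(−2 ln 0.49) = 5.050 × 1.194 = 6.030 m.
Width = 2Δx = 12.1 m.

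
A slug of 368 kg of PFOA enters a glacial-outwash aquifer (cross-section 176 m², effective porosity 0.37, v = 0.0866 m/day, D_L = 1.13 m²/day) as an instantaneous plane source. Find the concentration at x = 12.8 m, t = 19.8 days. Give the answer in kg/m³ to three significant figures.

0.0854 kg/m³

For an instantaneous plane source, C(x,t) = M/(n_e·A·√(4πDt)) · exp(−(x−vt)²/(4Dt)), with n_e·A the pore (flow) area.
Plume center vt = 0.0866 × 19.8 = 1.71468 m, so the well at 12.8 m is 11.08532 m downgradient of the peak.
√(4πDt) = 16.77 m, giving peak height M/(n_e·A·√(4πDt)) = 368/(0.37 × 176 × 16.77) = 0.3370 kg/m³.
(x−vt)²/(4Dt) = (11.08532)²/(4 × 1.13 × 19.8) = 1.373; exp(−1.373) = 0.2533.
C = 0.3370 × 0.2533 = 0.0854 kg/m³.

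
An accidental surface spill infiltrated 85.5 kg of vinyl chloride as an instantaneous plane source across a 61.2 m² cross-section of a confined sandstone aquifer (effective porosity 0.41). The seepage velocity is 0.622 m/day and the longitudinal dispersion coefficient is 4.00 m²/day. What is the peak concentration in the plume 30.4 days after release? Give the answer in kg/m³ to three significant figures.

The peak of an instantaneous 1D plume sits at x = vt; there the Gaussian factor is 1 and C_max = M/(n_e·A·√(4πDt)), where n_e·A is the pore area the mass is dissolved in.
√(4πDt) = √(4π × 4.00 × 30.4) = 39.09 m, so C_max = 85.5/(0.41 × 61.2 × 39.09) = 0.0872 kg/m³.

0.0872 kg/m³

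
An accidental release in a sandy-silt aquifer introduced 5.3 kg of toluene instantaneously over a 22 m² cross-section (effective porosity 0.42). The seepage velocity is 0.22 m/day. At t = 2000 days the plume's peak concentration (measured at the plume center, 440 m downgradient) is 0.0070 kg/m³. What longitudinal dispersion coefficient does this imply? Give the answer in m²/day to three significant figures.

0.267 m²/day

At the plume center C_max = M/(n_e·A·√(4πDt)), so D = M²/(4πt·(n_e·A·C_max)²).
n_e·A·C_max = 0.42 × 22 × 0.0070 = 0.06468 kg/m.
D = 5.3²/(4π × 2000 × 0.06468²) = 0.267 m²/day.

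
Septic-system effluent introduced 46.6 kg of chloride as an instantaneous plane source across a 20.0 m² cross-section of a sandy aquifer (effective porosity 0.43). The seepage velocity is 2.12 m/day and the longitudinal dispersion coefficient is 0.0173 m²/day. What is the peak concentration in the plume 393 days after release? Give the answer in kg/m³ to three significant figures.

The peak of an instantaneous 1D plume sits at x = vt; there the Gaussian factor is 1 and C_max = M/(n_e·A·√(4πDt)), where n_e·A is the pore area the mass is dissolved in.
√(4πDt) = √(4π × 0.0173 × 393) = 9.243 m, so C_max = 46.6/(0.43 × 20.0 × 9.243) = 0.586 kg/m³.

0.586 kg/m³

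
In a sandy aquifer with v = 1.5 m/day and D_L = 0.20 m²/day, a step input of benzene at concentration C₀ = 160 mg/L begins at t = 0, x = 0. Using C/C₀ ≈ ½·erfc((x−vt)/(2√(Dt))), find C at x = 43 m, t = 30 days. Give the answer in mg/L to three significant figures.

For a continuous step input, C/C₀ ≈ ½·erfc((x−vt)/(2√(Dt))).
vt = 1.5 × 30 = 45 m and 2√(Dt) = 2√(0.20 × 30) = 4.899 m.
Argument (x−vt)/(2√(Dt)) = (43 − 45)/4.899 = -0.4082; ½·erfc(-0.4082) = 0.7181.
C = 160 × 0.7181 = 115 mg/L.

115 mg/L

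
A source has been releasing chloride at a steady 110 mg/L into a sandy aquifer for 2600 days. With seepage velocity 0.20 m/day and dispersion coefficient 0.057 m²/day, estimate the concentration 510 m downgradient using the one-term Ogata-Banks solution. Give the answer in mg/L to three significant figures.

79.1 mg/L

For a continuous step input, C/C₀ ≈ ½·erfc((x−vt)/(2√(Dt))).
vt = 0.20 × 2600 = 520 m and 2√(Dt) = 2√(0.057 × 2600) = 24.35 m.
Argument (x−vt)/(2√(Dt)) = (510 − 520)/24.35 = -0.4107; ½·erfc(-0.4107) = 0.7193.
C = 110 × 0.7193 = 79.1 mg/L.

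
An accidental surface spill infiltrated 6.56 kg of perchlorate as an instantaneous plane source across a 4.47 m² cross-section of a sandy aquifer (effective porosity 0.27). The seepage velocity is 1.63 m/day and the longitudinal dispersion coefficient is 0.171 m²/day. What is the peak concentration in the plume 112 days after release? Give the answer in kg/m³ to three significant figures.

The peak of an instantaneous 1D plume sits at x = vt; there the Gaussian factor is 1 and C_max = M/(n_e·A·√(4πDt)), where n_e·A is the pore area the mass is dissolved in.
√(4πDt) = √(4π × 0.171 × 112) = 15.51 m, so C_max = 6.56/(0.27 × 4.47 × 15.51) = 0.350 kg/m³.

0.350 kg/m³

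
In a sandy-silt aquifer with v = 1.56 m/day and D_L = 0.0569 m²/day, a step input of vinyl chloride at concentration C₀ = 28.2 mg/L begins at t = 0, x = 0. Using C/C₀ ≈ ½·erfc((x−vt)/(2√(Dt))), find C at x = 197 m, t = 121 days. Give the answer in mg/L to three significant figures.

For a continuous step input, C/C₀ ≈ ½·erfc((x−vt)/(2√(Dt))).
vt = 1.56 × 121 = 188.76 m and 2√(Dt) = 2√(0.0569 × 121) = 5.248 m.
Argument (x−vt)/(2√(Dt)) = (197 − 188.76)/5.248 = 1.570; ½·erfc(1.570) = 0.01320.
C = 28.2 × 0.01320 = 0.372 mg/L.

0.372 mg/L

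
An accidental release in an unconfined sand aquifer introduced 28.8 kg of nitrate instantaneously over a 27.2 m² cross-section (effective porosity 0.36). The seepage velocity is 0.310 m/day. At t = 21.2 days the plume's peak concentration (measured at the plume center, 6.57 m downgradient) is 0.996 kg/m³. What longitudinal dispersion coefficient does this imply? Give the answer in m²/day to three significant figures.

0.0327 m²/day

At the plume center C_max = M/(n_e·A·√(4πDt)), so D = M²/(4πt·(n_e·A·C_max)²).
n_e·A·C_max = 0.36 × 27.2 × 0.996 = 9.753 kg/m.
D = 28.8²/(4π × 21.2 × 9.753²) = 0.0327 m²/day.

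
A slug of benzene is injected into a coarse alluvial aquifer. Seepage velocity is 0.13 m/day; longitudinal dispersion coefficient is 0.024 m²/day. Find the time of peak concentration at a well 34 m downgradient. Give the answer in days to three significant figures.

260 days

For the 1D instantaneous-source solution, setting ∂C/∂t = 0 at fixed x gives v²t² + 2Dt − x² = 0, so t = (√(D² + v²x²) − D)/v².
√(D² + v²x²) = √(0.024² + 0.13² × 34²) = 4.420; v² = 0.0169.
t = (4.420 − 0.024)/0.0169 = 260 days (vs. the pure-advection estimate x/v = 262 d).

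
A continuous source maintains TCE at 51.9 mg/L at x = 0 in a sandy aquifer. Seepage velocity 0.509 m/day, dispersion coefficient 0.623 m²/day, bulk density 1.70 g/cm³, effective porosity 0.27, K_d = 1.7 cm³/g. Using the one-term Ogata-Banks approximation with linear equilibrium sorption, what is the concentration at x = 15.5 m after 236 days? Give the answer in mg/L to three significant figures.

Retardation factor R = 1 + ρ_b·K_d/n = 1 + 1.70 × 1.7/0.27 = 11.70.
Sorption retards both mechanisms: v_R = v/R = 0.04350 m/day, D_R = D/R = 0.05325 m²/day.
v_R·t = 0.04350 × 236 = 10.266 m; 2√(D_R t) = 7.090 m; argument = (15.5 − 10.266)/7.090 = 0.7382.
C = C₀ × ½·erfc(0.7382) = 51.9 × 0.1482 = 7.69 mg/L.

7.69 mg/L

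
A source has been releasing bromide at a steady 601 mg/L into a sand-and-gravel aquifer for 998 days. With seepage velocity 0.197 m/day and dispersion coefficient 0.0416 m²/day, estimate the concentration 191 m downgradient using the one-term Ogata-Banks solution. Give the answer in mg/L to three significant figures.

For a continuous step input, C/C₀ ≈ ½·erfc((x−vt)/(2√(Dt))).
vt = 0.197 × 998 = 196.606 m and 2√(Dt) = 2√(0.0416 × 998) = 12.89 m.
Argument (x−vt)/(2√(Dt)) = (191 − 196.606)/12.89 = -0.4349; ½·erfc(-0.4349) = 0.7307.
C = 601 × 0.7307 = 439 mg/L.

439 mg/L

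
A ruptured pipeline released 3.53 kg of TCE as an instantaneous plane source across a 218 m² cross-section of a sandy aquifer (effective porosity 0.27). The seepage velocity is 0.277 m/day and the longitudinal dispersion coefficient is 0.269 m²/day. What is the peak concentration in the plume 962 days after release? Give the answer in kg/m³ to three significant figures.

0.00105 kg/m³

The peak of an instantaneous 1D plume sits at x = vt; there the Gaussian factor is 1 and C_max = M/(n_e·A·√(4πDt)), where n_e·A is the pore area the mass is dissolved in.
√(4πDt) = √(4π × 0.269 × 962) = 57.03 m, so C_max = 3.53/(0.27 × 218 × 57.03) = 0.00105 kg/m³.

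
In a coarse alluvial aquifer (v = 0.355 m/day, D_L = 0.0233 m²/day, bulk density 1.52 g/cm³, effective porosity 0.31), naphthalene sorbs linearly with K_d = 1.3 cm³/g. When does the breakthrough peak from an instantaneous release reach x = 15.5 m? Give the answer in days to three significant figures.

321 days

Retardation factor R = 1 + ρ_b·K_d/n = 1 + 1.52 × 1.3/0.31 = 7.374.
Sorption retards both mechanisms: v_R = v/R = 0.04814 m/day, D_R = D/R = 0.003160 m²/day.
Peak time from v_R²t² + 2D_R t − x² = 0: t = (√(D_R² + v_R²x²) − D_R)/v_R².
√(D_R² + v_R²x²) = √(0.003160² + 0.04814² × 15.5²) = 0.7462; v_R² = 0.002317.
t = (0.7462 − 0.003160)/0.002317 = 321 days.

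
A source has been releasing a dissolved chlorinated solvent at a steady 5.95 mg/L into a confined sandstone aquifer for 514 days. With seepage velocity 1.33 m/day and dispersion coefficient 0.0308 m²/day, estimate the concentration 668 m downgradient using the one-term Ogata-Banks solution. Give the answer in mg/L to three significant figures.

5.93 mg/L

For a continuous step input, C/C₀ ≈ ½·erfc((x−vt)/(2√(Dt))).
vt = 1.33 × 514 = 683.62 m and 2√(Dt) = 2√(0.0308 × 514) = 7.958 m.
Argument (x−vt)/(2√(Dt)) = (668 − 683.62)/7.958 = -1.963; ½·erfc(-1.963) = 0.9972.
C = 5.95 × 0.9972 = 5.93 mg/L.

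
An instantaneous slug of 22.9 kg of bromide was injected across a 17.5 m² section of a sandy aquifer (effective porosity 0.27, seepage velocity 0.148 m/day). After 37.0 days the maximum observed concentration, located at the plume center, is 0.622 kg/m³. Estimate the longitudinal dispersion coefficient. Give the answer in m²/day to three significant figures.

0.131 m²/day

At the plume center C_max = M/(n_e·A·√(4πDt)), so D = M²/(4πt·(n_e·A·C_max)²).
n_e·A·C_max = 0.27 × 17.5 × 0.622 = 2.939 kg/m.
D = 22.9²/(4π × 37.0 × 2.939²) = 0.131 m²/day.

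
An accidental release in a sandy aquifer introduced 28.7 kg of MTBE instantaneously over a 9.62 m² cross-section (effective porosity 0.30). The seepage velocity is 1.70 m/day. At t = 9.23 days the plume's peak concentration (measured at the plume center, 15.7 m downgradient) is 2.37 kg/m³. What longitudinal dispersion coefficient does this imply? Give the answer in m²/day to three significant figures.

At the plume center C_max = M/(n_e·A·√(4πDt)), so D = M²/(4πt·(n_e·A·C_max)²).
n_e·A·C_max = 0.30 × 9.62 × 2.37 = 6.840 kg/m.
D = 28.7²/(4π × 9.23 × 6.840²) = 0.152 m²/day.

0.152 m²/day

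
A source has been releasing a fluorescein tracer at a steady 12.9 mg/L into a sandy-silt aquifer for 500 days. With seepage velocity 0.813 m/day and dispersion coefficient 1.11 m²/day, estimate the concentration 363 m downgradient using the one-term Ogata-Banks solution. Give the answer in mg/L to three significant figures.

For a continuous step input, C/C₀ ≈ ½·erfc((x−vt)/(2√(Dt))).
vt = 0.813 × 500 = 406.5 m and 2√(Dt) = 2√(1.11 × 500) = 47.12 m.
Argument (x−vt)/(2√(Dt)) = (363 − 406.5)/47.12 = -0.9232; ½·erfc(-0.9232) = 0.9042.
C = 12.9 × 0.9042 = 11.7 mg/L.

11.7 mg/L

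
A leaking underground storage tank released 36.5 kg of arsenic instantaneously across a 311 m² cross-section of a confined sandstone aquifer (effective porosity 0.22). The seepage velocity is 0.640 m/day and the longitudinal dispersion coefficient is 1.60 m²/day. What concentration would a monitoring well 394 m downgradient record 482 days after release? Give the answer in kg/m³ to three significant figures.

For an instantaneous plane source, C(x,t) = M/(n_e·A·√(4πDt)) · exp(−(x−vt)²/(4Dt)), with n_e·A the pore (flow) area.
Plume center vt = 0.640 × 482 = 308.48 m, so the well at 394 m is 85.52 m downgradient of the peak.
√(4πDt) = 98.44 m, giving peak height M/(n_e·A·√(4πDt)) = 36.5/(0.22 × 311 × 98.44) = 0.005419 kg/m³.
(x−vt)²/(4Dt) = (85.52)²/(4 × 1.60 × 482) = 2.371; exp(−2.371) = 0.09339.
C = 0.005419 × 0.09339 = 0.000506 kg/m³.

0.000506 kg/m³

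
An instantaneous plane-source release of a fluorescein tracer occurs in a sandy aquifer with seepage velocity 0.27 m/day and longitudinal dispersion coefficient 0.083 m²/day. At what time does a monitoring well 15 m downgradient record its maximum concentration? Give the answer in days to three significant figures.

For the 1D instantaneous-source solution, setting ∂C/∂t = 0 at fixed x gives v²t² + 2Dt − x² = 0, so t = (√(D² + v²x²) − D)/v².
√(D² + v²x²) = √(0.083² + 0.27² × 15²) = 4.051; v² = 0.0729.
t = (4.051 − 0.083)/0.0729 = 54.4 days (vs. the pure-advection estimate x/v = 55.6 d).

54.4 days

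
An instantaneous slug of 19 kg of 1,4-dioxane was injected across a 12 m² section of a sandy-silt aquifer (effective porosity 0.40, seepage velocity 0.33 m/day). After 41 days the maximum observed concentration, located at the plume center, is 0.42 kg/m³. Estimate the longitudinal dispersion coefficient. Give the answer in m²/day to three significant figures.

0.172 m²/day

At the plume center C_max = M/(n_e·A·√(4πDt)), so D = M²/(4πt·(n_e·A·C_max)²).
n_e·A·C_max = 0.40 × 12 × 0.42 = 2.016 kg/m.
D = 19²/(4π × 41 × 2.016²) = 0.172 m²/day.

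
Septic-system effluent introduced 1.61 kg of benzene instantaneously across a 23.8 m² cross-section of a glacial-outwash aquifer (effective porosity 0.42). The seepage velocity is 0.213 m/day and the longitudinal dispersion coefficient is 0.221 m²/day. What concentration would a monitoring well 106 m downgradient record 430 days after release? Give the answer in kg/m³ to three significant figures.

0.00270 kg/m³

For an instantaneous plane source, C(x,t) = M/(n_e·A·√(4πDt)) · exp(−(x−vt)²/(4Dt)), with n_e·A the pore (flow) area.
Plume center vt = 0.213 × 430 = 91.59 m, so the well at 106 m is 14.41 m downgradient of the peak.
√(4πDt) = 34.56 m, giving peak height M/(n_e·A·√(4πDt)) = 1.61/(0.42 × 23.8 × 34.56) = 0.004660 kg/m³.
(x−vt)²/(4Dt) = (14.41)²/(4 × 0.221 × 430) = 0.5463; exp(−0.5463) = 0.5791.
C = 0.004660 × 0.5791 = 0.00270 kg/m³.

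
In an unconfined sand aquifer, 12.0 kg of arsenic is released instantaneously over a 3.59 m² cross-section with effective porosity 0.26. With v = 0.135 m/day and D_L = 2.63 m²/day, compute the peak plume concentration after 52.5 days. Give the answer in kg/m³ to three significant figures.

0.309 kg/m³

The peak of an instantaneous 1D plume sits at x = vt; there the Gaussian factor is 1 and C_max = M/(n_e·A·√(4πDt)), where n_e·A is the pore area the mass is dissolved in.
√(4πDt) = √(4π × 2.63 × 52.5) = 41.65 m, so C_max = 12.0/(0.26 × 3.59 × 41.65) = 0.309 kg/m³.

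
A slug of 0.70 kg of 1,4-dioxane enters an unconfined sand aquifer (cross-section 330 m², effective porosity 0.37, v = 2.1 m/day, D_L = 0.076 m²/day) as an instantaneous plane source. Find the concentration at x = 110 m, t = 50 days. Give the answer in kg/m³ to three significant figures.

0.000160 kg/m³

For an instantaneous plane source, C(x,t) = M/(n_e·A·√(4πDt)) · exp(−(x−vt)²/(4Dt)), with n_e·A the pore (flow) area.
Plume center vt = 2.1 × 50 = 105 m, so the well at 110 m is 5 m downgradient of the peak.
√(4πDt) = 6.910 m, giving peak height M/(n_e·A·√(4πDt)) = 0.70/(0.37 × 330 × 6.910) = 0.0008297 kg/m³.
(x−vt)²/(4Dt) = (5)²/(4 × 0.076 × 50) = 1.645; exp(−1.645) = 0.1930.
C = 0.0008297 × 0.1930 = 0.000160 kg/m³.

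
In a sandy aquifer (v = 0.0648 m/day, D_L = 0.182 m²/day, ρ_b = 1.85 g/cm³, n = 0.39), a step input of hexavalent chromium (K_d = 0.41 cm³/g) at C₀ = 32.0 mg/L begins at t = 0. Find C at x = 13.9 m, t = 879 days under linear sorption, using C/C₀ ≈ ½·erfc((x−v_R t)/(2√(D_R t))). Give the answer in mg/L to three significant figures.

Retardation factor R = 1 + ρ_b·K_d/n = 1 + 1.85 × 0.41/0.39 = 2.945.
Sorption retards both mechanisms: v_R = v/R = 0.02200 m/day, D_R = D/R = 0.06180 m²/day.
v_R·t = 0.02200 × 879 = 19.338 m; 2√(D_R t) = 14.74 m; argument = (13.9 − 19.338)/14.74 = -0.3689.
C = C₀ × ½·erfc(-0.3689) = 32.0 × 0.6991 = 22.4 mg/L.

22.4 mg/L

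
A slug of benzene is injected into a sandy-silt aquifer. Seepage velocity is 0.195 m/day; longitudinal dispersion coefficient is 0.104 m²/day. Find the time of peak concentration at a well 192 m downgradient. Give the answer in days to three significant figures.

982 days

For the 1D instantaneous-source solution, setting ∂C/∂t = 0 at fixed x gives v²t² + 2Dt − x² = 0, so t = (√(D² + v²x²) − D)/v².
√(D² + v²x²) = √(0.104² + 0.195² × 192²) = 37.44; v² = 0.038025.
t = (37.44 − 0.104)/0.038025 = 982 days (vs. the pure-advection estimate x/v = 985 d).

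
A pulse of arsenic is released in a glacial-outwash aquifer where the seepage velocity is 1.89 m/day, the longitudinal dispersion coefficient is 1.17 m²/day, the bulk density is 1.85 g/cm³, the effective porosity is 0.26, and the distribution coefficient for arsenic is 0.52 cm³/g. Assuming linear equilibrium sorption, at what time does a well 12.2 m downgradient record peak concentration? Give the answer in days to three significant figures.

28.8 days

Retardation factor R = 1 + ρ_b·K_d/n = 1 + 1.85 × 0.52/0.26 = 4.700.
Sorption retards both mechanisms: v_R = v/R = 0.4021 m/day, D_R = D/R = 0.2489 m²/day.
Peak time from v_R²t² + 2D_R t − x² = 0: t = (√(D_R² + v_R²x²) − D_R)/v_R².
√(D_R² + v_R²x²) = √(0.2489² + 0.4021² × 12.2²) = 4.912; v_R² = 0.1617.
t = (4.912 − 0.2489)/0.1617 = 28.8 days.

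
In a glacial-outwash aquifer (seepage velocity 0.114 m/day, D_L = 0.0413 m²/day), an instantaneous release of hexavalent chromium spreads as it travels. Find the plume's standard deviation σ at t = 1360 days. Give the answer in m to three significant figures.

Dispersive spreading gives a Gaussian with σ² = 2Dt; advection only shifts the center.
σ = √(2 × 0.0413 × 1360) = 10.6 m.

10.6 m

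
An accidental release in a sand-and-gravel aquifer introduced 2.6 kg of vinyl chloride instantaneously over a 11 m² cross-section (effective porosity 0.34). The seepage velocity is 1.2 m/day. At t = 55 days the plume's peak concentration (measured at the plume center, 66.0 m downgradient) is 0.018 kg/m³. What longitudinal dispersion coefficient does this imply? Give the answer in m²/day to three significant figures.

2.16 m²/day

At the plume center C_max = M/(n_e·A·√(4πDt)), so D = M²/(4πt·(n_e·A·C_max)²).
n_e·A·C_max = 0.34 × 11 × 0.018 = 0.06732 kg/m.
D = 2.6²/(4π × 55 × 0.06732²) = 2.16 m²/day.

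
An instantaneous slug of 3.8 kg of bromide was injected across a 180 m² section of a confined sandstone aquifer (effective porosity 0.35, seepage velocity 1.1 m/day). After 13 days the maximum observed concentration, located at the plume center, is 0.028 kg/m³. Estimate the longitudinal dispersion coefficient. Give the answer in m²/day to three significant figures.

At the plume center C_max = M/(n_e·A·√(4πDt)), so D = M²/(4πt·(n_e·A·C_max)²).
n_e·A·C_max = 0.35 × 180 × 0.028 = 1.764 kg/m.
D = 3.8²/(4π × 13 × 1.764²) = 0.0284 m²/day.

0.0284 m²/day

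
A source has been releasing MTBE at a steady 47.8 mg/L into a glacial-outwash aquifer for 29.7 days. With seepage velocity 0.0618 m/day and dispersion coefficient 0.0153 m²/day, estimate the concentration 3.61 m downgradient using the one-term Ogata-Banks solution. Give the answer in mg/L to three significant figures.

For a continuous step input, C/C₀ ≈ ½·erfc((x−vt)/(2√(Dt))).
vt = 0.0618 × 29.7 = 1.83546 m and 2√(Dt) = 2√(0.0153 × 29.7) = 1.348 m.
Argument (x−vt)/(2√(Dt)) = (3.61 − 1.83546)/1.348 = 1.316; ½·erfc(1.316) = 0.03136.
C = 47.8 × 0.03136 = 1.50 mg/L.

1.50 mg/L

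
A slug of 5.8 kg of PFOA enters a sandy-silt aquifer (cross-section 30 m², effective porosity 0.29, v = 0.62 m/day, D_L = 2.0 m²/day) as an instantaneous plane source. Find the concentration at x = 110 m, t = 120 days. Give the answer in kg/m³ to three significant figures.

0.00324 kg/m³

For an instantaneous plane source, C(x,t) = M/(n_e·A·√(4πDt)) · exp(−(x−vt)²/(4Dt)), with n_e·A the pore (flow) area.
Plume center vt = 0.62 × 120 = 74.4 m, so the well at 110 m is 35.6 m downgradient of the peak.
√(4πDt) = 54.92 m, giving peak height M/(n_e·A·√(4πDt)) = 5.8/(0.29 × 30 × 54.92) = 0.01214 kg/m³.
(x−vt)²/(4Dt) = (35.6)²/(4 × 2.0 × 120) = 1.320; exp(−1.320) = 0.2671.
C = 0.01214 × 0.2671 = 0.00324 kg/m³.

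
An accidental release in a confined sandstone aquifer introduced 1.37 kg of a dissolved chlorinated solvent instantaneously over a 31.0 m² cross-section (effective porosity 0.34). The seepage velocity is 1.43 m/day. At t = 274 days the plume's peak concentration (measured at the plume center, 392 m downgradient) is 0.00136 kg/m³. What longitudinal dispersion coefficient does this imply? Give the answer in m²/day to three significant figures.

2.65 m²/day

At the plume center C_max = M/(n_e·A·√(4πDt)), so D = M²/(4πt·(n_e·A·C_max)²).
n_e·A·C_max = 0.34 × 31.0 × 0.00136 = 0.01433 kg/m.
D = 1.37²/(4π × 274 × 0.01433²) = 2.65 m²/day.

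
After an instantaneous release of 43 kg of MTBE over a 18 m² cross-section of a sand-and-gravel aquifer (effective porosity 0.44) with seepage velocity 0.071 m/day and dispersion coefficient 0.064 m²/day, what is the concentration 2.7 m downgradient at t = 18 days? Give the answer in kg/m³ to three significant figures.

For an instantaneous plane source, C(x,t) = M/(n_e·A·√(4πDt)) · exp(−(x−vt)²/(4Dt)), with n_e·A the pore (flow) area.
Plume center vt = 0.071 × 18 = 1.278 m, so the well at 2.7 m is 1.422 m downgradient of the peak.
√(4πDt) = 3.805 m, giving peak height M/(n_e·A·√(4πDt)) = 43/(0.44 × 18 × 3.805) = 1.427 kg/m³.
(x−vt)²/(4Dt) = (1.422)²/(4 × 0.064 × 18) = 0.4388; exp(−0.4388) = 0.6448.
C = 1.427 × 0.6448 = 0.920 kg/m³.

0.920 kg/m³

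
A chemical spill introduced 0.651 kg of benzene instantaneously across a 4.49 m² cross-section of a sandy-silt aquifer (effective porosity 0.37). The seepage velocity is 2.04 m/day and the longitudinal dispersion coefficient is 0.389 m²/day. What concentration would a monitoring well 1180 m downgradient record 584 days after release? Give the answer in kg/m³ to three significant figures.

0.00636 kg/m³

For an instantaneous plane source, C(x,t) = M/(n_e·A·√(4πDt)) · exp(−(x−vt)²/(4Dt)), with n_e·A the pore (flow) area.
Plume center vt = 2.04 × 584 = 1191.36 m, so the well at 1180 m is 11.36 m upgradient of the peak.
√(4πDt) = 53.43 m, giving peak height M/(n_e·A·√(4πDt)) = 0.651/(0.37 × 4.49 × 53.43) = 0.007334 kg/m³.
(x−vt)²/(4Dt) = (-11.36)²/(4 × 0.389 × 584) = 0.1420; exp(−0.1420) = 0.8676.
C = 0.007334 × 0.8676 = 0.00636 kg/m³.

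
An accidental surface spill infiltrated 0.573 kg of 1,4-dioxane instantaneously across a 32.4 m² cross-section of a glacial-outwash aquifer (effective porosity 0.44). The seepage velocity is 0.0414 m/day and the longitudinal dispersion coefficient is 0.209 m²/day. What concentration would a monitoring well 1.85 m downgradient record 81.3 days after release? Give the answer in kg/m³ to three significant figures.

For an instantaneous plane source, C(x,t) = M/(n_e·A·√(4πDt)) · exp(−(x−vt)²/(4Dt)), with n_e·A the pore (flow) area.
Plume center vt = 0.0414 × 81.3 = 3.36582 m, so the well at 1.85 m is 1.51582 m upgradient of the peak.
√(4πDt) = 14.61 m, giving peak height M/(n_e·A·√(4πDt)) = 0.573/(0.44 × 32.4 × 14.61) = 0.002751 kg/m³.
(x−vt)²/(4Dt) = (-1.51582)²/(4 × 0.209 × 81.3) = 0.03381; exp(−0.03381) = 0.9668.
C = 0.002751 × 0.9668 = 0.00266 kg/m³.

0.00266 kg/m³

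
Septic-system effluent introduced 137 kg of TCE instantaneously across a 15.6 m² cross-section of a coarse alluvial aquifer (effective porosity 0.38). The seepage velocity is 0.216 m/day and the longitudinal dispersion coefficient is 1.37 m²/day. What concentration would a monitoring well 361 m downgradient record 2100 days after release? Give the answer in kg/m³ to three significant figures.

0.0577 kg/m³

For an instantaneous plane source, C(x,t) = M/(n_e·A·√(4πDt)) · exp(−(x−vt)²/(4Dt)), with n_e·A the pore (flow) area.
Plume center vt = 0.216 × 2100 = 453.6 m, so the well at 361 m is 92.6 m upgradient of the peak.
√(4πDt) = 190.1 m, giving peak height M/(n_e·A·√(4πDt)) = 137/(0.38 × 15.6 × 190.1) = 0.1216 kg/m³.
(x−vt)²/(4Dt) = (-92.6)²/(4 × 1.37 × 2100) = 0.7451; exp(−0.7451) = 0.4747.
C = 0.1216 × 0.4747 = 0.0577 kg/m³.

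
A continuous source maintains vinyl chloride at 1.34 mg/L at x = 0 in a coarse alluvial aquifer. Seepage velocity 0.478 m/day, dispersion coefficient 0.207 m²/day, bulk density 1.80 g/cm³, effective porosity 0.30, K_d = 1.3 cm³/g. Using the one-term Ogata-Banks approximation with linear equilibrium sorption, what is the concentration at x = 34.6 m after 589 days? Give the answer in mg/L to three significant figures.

Retardation factor R = 1 + ρ_b·K_d/n = 1 + 1.80 × 1.3/0.30 = 8.800.
Sorption retards both mechanisms: v_R = v/R = 0.05432 m/day, D_R = D/R = 0.02352 m²/day.
v_R·t = 0.05432 × 589 = 31.99448 m; 2√(D_R t) = 7.444 m; argument = (34.6 − 31.99448)/7.444 = 0.3500.
C = C₀ × ½·erfc(0.3500) = 1.34 × 0.3103 = 0.416 mg/L.

0.416 mg/L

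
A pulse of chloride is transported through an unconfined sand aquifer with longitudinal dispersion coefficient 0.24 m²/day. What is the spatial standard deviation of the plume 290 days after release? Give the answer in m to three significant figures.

Dispersive spreading gives a Gaussian with σ² = 2Dt; advection only shifts the center.
σ = √(2 × 0.24 × 290) = 11.8 m.

11.8 m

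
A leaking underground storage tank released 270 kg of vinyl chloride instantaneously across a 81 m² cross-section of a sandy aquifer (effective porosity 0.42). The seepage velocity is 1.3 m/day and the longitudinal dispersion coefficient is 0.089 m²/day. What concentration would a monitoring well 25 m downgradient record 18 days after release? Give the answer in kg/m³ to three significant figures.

1.19 kg/m³

For an instantaneous plane source, C(x,t) = M/(n_e·A·√(4πDt)) · exp(−(x−vt)²/(4Dt)), with n_e·A the pore (flow) area.
Plume center vt = 1.3 × 18 = 23.4 m, so the well at 25 m is 1.6 m downgradient of the peak.
√(4πDt) = 4.487 m, giving peak height M/(n_e·A·√(4πDt)) = 270/(0.42 × 81 × 4.487) = 1.769 kg/m³.
(x−vt)²/(4Dt) = (1.6)²/(4 × 0.089 × 18) = 0.3995; exp(−0.3995) = 0.6707.
C = 1.769 × 0.6707 = 1.19 kg/m³.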